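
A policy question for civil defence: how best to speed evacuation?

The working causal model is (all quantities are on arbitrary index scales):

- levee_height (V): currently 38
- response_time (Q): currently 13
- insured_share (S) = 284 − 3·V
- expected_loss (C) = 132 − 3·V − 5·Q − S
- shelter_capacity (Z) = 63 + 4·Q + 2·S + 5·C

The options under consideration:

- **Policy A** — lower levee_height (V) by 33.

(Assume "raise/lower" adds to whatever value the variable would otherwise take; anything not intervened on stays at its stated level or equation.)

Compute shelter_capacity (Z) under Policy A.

-432

Policy A (V − 33):
  V = 38 − 33 = 5
  Q = 13
  S = 284 − 3·5 = 269
  C = 132 − 3·5 − 5·13 − 269 = -217
  Z = 63 + 4·13 + 2·269 + 5·(-217) = -432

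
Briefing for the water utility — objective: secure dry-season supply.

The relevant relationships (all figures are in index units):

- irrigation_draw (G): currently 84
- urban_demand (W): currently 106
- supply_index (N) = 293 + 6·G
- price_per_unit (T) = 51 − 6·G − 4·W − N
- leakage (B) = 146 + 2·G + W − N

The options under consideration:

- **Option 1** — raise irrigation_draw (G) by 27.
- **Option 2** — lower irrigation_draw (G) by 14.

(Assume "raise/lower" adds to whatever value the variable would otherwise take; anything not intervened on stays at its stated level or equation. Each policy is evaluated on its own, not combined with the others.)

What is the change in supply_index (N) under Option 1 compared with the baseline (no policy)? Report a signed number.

Baseline:
  G = 84
  N = 293 + 6·84 = 797
Option 1 (G + 27):
  G = 84 + 27 = 111
  N = 293 + 6·111 = 959
Change in N: 959 − 797 = 162

162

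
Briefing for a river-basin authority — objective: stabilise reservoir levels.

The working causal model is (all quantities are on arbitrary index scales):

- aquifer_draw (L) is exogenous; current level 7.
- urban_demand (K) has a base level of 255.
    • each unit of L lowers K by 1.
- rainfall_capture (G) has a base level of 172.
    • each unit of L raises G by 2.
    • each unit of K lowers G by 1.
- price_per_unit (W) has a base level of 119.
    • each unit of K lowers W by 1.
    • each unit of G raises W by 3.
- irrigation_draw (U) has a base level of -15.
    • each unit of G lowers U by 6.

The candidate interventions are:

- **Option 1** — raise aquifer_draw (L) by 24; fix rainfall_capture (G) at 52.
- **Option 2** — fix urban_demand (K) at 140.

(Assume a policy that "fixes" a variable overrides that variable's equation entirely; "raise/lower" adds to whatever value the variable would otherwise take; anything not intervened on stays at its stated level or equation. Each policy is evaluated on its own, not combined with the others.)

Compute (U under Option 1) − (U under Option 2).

Option 1 (L + 24, G := 52):
  L = 7 + 24 = 31
  K = 255 − 31 = 224
  G = 52
  U = -15 − 6·52 = -327
Option 2 (K := 140):
  L = 7
  K = 140
  G = 172 + 2·7 − 140 = 46
  U = -15 − 6·46 = -291
U: -327 − (-291) = -36

-36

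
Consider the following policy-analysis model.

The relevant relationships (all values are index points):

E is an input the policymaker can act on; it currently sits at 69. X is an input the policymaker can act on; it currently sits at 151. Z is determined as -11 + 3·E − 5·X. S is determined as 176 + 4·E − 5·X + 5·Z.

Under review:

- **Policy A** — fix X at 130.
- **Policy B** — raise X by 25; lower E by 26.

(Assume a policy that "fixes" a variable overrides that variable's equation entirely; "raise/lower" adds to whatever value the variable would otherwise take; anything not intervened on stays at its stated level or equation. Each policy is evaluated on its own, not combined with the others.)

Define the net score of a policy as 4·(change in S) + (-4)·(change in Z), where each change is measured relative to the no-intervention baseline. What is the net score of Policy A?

Baseline:
  E = 69
  X = 151
  Z = -11 + 3·69 − 5·151 = -559
  S = 176 + 4·69 − 5·151 + 5·(-559) = -3098
Policy A (X := 130):
  E = 69
  X = 130
  Z = -11 + 3·69 − 5·130 = -454
  S = 176 + 4·69 − 5·130 + 5·(-454) = -2468
ΔS = -2468 − (-3098) = 630; ΔZ = -454 − (-559) = 105
Score = 4·630 + (-4)·105 = 2100

2100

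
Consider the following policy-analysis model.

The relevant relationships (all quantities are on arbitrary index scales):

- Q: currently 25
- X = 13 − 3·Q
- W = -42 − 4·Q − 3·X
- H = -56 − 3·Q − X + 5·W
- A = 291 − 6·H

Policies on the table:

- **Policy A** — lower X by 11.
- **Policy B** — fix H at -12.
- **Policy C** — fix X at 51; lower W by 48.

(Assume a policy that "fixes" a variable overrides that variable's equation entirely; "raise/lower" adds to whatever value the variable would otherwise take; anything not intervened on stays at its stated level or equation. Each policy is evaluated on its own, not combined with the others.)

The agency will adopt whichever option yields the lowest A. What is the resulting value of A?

-1671

Policy A (X − 11):
  Q = 25
  X = 13 − 3·25 (−11 from intervention) = -73
  W = -42 − 4·25 − 3·(-73) = 77
  H = -56 − 3·25 − (-73) + 5·77 = 327
  A = 291 − 6·327 = -1671
Policy B (H := -12):
  Q = 25
  X = 13 − 3·25 = -62
  W = -42 − 4·25 − 3·(-62) = 44
  H = -12
  A = 291 − 6·(-12) = 363
Policy C (X := 51, W − 48):
  Q = 25
  X = 51
  W = -42 − 4·25 − 3·51 (−48 from intervention) = -343
  H = -56 − 3·25 − 51 + 5·(-343) = -1897
  A = 291 − 6·(-1897) = 11673
Comparing — Policy A: A=-1671, Policy B: A=363, Policy C: A=11673. Lowest is -1671 (Policy A).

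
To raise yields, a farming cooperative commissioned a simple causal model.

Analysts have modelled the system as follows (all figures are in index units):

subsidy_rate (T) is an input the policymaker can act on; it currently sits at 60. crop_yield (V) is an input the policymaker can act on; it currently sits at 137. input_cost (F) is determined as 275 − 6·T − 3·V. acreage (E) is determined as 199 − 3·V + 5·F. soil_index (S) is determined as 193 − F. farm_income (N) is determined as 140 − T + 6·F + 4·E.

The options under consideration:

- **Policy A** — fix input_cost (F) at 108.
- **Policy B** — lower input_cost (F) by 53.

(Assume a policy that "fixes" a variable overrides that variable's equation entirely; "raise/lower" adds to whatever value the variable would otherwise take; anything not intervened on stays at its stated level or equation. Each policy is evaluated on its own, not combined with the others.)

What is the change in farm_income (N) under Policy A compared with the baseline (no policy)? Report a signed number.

Baseline:
  T = 60
  V = 137
  F = 275 − 6·60 − 3·137 = -496
  E = 199 − 3·137 + 5·(-496) = -2692
  N = 140 − 60 + 6·(-496) + 4·(-2692) = -13664
Policy A (F := 108):
  T = 60
  V = 137
  F = 108
  E = 199 − 3·137 + 5·108 = 328
  N = 140 − 60 + 6·108 + 4·328 = 2040
Change in N: 2040 − (-13664) = 15704

15704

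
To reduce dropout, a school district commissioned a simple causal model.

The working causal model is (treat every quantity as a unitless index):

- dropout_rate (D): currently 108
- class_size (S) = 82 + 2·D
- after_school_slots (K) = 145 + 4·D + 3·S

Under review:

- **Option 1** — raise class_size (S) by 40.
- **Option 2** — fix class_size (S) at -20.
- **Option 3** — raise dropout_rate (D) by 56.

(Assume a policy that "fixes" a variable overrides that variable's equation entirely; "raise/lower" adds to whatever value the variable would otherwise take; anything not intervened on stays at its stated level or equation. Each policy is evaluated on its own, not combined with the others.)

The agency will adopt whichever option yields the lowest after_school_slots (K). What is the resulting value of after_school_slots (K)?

517

Option 1 (S + 40):
  D = 108
  S = 82 + 2·108 (+40 from intervention) = 338
  K = 145 + 4·108 + 3·338 = 1591
Option 2 (S := -20):
  D = 108
  S = -20
  K = 145 + 4·108 + 3·(-20) = 517
Option 3 (D + 56):
  D = 108 + 56 = 164
  S = 82 + 2·164 = 410
  K = 145 + 4·164 + 3·410 = 2031
Comparing — Option 1: K=1591, Option 2: K=517, Option 3: K=2031. Lowest is 517 (Option 2).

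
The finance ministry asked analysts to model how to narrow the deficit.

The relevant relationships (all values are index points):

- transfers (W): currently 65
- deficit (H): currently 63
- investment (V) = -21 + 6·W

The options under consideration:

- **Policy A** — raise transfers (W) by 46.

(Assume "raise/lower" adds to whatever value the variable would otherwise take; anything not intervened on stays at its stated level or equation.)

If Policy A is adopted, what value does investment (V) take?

645

Policy A (W + 46):
  W = 65 + 46 = 111
  V = -21 + 6·111 = 645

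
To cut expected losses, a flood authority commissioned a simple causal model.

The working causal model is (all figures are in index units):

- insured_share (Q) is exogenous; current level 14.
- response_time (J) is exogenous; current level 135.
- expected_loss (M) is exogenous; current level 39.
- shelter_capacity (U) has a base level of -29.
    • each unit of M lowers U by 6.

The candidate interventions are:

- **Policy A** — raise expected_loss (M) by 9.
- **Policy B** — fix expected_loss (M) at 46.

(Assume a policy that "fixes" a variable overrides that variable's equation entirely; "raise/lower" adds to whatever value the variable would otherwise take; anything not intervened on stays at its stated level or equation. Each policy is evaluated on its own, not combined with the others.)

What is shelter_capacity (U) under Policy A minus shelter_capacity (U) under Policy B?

-12

Policy A (M + 9):
  M = 39 + 9 = 48
  U = -29 − 6·48 = -317
Policy B (M := 46):
  M = 46
  U = -29 − 6·46 = -305
U: -317 − (-305) = -12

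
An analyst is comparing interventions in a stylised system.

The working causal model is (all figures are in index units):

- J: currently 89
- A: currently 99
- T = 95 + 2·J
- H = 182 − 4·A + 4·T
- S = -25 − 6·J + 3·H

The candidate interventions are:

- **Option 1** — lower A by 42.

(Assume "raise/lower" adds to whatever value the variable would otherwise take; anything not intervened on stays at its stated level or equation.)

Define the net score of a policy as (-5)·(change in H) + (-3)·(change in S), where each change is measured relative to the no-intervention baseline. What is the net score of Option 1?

-2352

Baseline:
  J = 89
  A = 99
  T = 95 + 2·89 = 273
  H = 182 − 4·99 + 4·273 = 878
  S = -25 − 6·89 + 3·878 = 2075
Option 1 (A − 42):
  J = 89
  A = 99 − 42 = 57
  T = 95 + 2·89 = 273
  H = 182 − 4·57 + 4·273 = 1046
  S = -25 − 6·89 + 3·1046 = 2579
ΔH = 1046 − 878 = 168; ΔS = 2579 − 2075 = 504
Score = (-5)·168 + (-3)·504 = -2352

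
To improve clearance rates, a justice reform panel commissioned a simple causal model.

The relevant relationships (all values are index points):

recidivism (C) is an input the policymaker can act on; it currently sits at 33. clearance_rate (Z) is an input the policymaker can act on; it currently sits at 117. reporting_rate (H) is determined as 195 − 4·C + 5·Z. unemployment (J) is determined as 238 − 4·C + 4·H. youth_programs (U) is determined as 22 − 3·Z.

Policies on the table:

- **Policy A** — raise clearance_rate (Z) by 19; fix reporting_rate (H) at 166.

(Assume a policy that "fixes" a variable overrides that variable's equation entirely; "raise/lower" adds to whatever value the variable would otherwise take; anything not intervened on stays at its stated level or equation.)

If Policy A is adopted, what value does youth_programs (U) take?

Policy A (Z + 19, H := 166):
  Z = 117 + 19 = 136
  U = 22 − 3·136 = -386

-386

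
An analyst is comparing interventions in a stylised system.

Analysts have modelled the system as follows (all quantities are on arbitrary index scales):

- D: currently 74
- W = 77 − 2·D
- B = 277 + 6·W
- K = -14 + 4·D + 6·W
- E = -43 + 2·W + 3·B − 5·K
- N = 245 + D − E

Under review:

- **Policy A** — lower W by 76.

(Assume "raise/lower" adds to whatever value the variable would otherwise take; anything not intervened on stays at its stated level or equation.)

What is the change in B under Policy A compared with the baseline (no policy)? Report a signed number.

-456

Baseline:
  D = 74
  W = 77 − 2·74 = -71
  B = 277 + 6·(-71) = -149
Policy A (W − 76):
  D = 74
  W = 77 − 2·74 (−76 from intervention) = -147
  B = 277 + 6·(-147) = -605
Change in B: -605 − (-149) = -456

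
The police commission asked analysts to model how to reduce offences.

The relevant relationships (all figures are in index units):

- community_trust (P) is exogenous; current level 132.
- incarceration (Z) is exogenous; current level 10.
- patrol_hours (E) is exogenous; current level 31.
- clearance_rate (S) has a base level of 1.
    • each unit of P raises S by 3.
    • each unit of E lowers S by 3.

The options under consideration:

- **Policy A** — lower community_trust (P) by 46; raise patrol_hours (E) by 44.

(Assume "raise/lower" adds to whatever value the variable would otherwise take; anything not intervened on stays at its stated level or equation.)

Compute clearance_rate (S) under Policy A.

34

Policy A (P − 46, E + 44):
  P = 132 − 46 = 86
  E = 31 + 44 = 75
  S = 1 + 3·86 − 3·75 = 34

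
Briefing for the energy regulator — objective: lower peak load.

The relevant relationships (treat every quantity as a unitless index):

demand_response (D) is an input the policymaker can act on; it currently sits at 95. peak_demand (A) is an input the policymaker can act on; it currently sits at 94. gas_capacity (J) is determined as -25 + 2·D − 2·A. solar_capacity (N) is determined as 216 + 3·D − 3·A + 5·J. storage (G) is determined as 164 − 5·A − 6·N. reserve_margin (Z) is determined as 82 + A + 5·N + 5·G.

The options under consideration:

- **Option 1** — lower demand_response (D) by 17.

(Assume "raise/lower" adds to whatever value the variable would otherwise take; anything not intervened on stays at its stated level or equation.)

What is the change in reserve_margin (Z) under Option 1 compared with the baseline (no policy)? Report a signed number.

5525

Baseline:
  D = 95
  A = 94
  J = -25 + 2·95 − 2·94 = -23
  N = 216 + 3·95 − 3·94 + 5·(-23) = 104
  G = 164 − 5·94 − 6·104 = -930
  Z = 82 + 94 + 5·104 + 5·(-930) = -3954
Option 1 (D − 17):
  D = 95 − 17 = 78
  A = 94
  J = -25 + 2·78 − 2·94 = -57
  N = 216 + 3·78 − 3·94 + 5·(-57) = -117
  G = 164 − 5·94 − 6·(-117) = 396
  Z = 82 + 94 + 5·(-117) + 5·396 = 1571
Change in Z: 1571 − (-3954) = 5525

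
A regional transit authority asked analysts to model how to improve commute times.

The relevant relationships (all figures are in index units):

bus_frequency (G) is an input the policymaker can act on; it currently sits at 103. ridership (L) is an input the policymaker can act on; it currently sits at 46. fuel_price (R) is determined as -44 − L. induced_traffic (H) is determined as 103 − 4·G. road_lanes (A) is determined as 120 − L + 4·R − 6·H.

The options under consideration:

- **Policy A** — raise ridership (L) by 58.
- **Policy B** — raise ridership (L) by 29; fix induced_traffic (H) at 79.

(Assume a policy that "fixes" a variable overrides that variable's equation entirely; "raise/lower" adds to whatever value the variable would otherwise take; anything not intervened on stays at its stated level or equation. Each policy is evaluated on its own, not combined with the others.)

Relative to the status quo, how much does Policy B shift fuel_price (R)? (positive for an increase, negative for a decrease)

-29

Baseline:
  L = 46
  R = -44 − 46 = -90
Policy B (L + 29, H := 79):
  L = 46 + 29 = 75
  R = -44 − 75 = -119
Change in R: -119 − (-90) = -29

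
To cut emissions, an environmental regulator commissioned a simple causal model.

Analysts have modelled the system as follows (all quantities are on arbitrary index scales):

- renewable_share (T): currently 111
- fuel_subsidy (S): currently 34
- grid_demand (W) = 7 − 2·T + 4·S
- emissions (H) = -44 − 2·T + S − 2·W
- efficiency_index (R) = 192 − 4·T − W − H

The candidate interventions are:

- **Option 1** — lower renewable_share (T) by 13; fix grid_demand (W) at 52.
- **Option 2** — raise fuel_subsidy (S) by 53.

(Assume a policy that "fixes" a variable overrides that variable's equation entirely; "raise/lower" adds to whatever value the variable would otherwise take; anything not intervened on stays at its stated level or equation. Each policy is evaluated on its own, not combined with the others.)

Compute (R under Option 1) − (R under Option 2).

Option 1 (T − 13, W := 52):
  T = 111 − 13 = 98
  S = 34
  W = 52
  H = -44 − 2·98 + 34 − 2·52 = -310
  R = 192 − 4·98 − 52 − (-310) = 58
Option 2 (S + 53):
  T = 111
  S = 34 + 53 = 87
  W = 7 − 2·111 + 4·87 = 133
  H = -44 − 2·111 + 87 − 2·133 = -445
  R = 192 − 4·111 − 133 − (-445) = 60
R: 58 − 60 = -2

-2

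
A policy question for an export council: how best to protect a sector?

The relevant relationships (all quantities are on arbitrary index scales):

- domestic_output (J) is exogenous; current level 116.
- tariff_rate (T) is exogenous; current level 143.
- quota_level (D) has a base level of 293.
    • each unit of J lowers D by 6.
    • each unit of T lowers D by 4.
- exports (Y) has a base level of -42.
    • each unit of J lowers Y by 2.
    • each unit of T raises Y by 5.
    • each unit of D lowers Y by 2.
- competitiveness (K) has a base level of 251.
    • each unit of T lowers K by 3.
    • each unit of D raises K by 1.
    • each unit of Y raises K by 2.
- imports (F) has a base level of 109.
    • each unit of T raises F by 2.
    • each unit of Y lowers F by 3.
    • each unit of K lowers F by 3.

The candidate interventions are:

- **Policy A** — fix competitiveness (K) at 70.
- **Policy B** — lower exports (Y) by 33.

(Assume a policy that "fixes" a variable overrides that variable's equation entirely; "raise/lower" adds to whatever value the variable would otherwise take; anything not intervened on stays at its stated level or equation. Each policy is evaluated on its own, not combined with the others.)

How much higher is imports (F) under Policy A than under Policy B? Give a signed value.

10380

Policy A (K := 70):
  J = 116
  T = 143
  D = 293 − 6·116 − 4·143 = -975
  Y = -42 − 2·116 + 5·143 − 2·(-975) = 2391
  K = 70
  F = 109 + 2·143 − 3·2391 − 3·70 = -6988
Policy B (Y − 33):
  J = 116
  T = 143
  D = 293 − 6·116 − 4·143 = -975
  Y = -42 − 2·116 + 5·143 − 2·(-975) (−33 from intervention) = 2358
  K = 251 − 3·143 + (-975) + 2·2358 = 3563
  F = 109 + 2·143 − 3·2358 − 3·3563 = -17368
F: -6988 − (-17368) = 10380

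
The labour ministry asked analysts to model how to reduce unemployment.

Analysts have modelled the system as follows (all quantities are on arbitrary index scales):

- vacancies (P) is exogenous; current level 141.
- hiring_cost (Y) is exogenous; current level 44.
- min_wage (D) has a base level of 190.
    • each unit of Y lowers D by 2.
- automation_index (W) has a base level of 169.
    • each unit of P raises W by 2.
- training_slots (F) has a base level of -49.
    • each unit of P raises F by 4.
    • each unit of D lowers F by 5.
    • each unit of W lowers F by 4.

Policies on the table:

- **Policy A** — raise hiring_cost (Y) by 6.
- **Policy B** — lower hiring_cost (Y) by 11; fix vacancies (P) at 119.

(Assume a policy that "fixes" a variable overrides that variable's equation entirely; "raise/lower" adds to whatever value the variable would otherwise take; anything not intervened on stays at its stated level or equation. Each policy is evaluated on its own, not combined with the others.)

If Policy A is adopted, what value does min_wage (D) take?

Policy A (Y + 6):
  Y = 44 + 6 = 50
  D = 190 − 2·50 = 90

90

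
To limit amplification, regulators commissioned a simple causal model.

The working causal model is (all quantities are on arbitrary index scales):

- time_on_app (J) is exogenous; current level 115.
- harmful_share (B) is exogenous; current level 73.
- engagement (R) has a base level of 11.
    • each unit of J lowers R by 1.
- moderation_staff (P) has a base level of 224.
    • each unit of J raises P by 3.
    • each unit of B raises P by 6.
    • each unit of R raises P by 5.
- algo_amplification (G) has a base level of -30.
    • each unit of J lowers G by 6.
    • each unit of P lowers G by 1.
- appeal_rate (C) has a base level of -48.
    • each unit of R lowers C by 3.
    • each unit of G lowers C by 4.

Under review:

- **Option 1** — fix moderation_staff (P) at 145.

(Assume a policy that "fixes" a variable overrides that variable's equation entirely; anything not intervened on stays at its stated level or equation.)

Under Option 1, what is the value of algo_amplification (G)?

-865

Option 1 (P := 145):
  J = 115
  B = 73
  R = 11 − 115 = -104
  P = 145
  G = -30 − 6·115 − 145 = -865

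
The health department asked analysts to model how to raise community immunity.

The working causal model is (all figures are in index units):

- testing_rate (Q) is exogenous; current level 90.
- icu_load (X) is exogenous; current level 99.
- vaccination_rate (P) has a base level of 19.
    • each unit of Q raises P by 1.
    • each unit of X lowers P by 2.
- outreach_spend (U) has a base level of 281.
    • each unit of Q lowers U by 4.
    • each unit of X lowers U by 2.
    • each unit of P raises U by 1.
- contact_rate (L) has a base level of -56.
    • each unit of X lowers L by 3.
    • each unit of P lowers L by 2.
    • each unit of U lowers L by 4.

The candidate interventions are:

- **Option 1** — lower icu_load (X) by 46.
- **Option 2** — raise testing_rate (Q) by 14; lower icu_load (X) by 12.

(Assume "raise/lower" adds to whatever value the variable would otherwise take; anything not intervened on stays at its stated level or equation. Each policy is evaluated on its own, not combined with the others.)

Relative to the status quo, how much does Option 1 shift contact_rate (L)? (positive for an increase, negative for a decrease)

-782

Baseline:
  Q = 90
  X = 99
  P = 19 + 90 − 2·99 = -89
  U = 281 − 4·90 − 2·99 + (-89) = -366
  L = -56 − 3·99 − 2·(-89) − 4·(-366) = 1289
Option 1 (X − 46):
  Q = 90
  X = 99 − 46 = 53
  P = 19 + 90 − 2·53 = 3
  U = 281 − 4·90 − 2·53 + 3 = -182
  L = -56 − 3·53 − 2·3 − 4·(-182) = 507
Change in L: 507 − 1289 = -782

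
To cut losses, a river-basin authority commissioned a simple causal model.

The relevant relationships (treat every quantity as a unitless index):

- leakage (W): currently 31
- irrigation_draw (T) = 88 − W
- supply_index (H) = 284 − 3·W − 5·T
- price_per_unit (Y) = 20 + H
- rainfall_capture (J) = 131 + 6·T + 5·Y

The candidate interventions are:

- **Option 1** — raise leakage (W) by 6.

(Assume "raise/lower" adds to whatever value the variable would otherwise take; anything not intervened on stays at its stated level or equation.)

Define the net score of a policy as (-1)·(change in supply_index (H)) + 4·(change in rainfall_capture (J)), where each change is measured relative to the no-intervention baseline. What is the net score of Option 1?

84

Baseline:
  W = 31
  T = 88 − 31 = 57
  H = 284 − 3·31 − 5·57 = -94
  Y = 20 + (-94) = -74
  J = 131 + 6·57 + 5·(-74) = 103
Option 1 (W + 6):
  W = 31 + 6 = 37
  T = 88 − 37 = 51
  H = 284 − 3·37 − 5·51 = -82
  Y = 20 + (-82) = -62
  J = 131 + 6·51 + 5·(-62) = 127
ΔH = -82 − (-94) = 12; ΔJ = 127 − 103 = 24
Score = (-1)·12 + 4·24 = 84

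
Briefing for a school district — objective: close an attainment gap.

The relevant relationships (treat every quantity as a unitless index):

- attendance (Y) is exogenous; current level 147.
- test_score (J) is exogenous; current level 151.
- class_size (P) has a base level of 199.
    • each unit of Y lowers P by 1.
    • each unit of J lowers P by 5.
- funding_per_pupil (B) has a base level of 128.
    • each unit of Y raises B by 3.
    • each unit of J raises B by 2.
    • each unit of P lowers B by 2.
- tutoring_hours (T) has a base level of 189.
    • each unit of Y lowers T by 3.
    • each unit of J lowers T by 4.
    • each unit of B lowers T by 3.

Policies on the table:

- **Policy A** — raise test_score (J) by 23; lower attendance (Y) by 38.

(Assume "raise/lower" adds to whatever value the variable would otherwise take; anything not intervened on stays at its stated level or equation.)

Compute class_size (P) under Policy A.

Policy A (J + 23, Y − 38):
  Y = 147 − 38 = 109
  J = 151 + 23 = 174
  P = 199 − 109 − 5·174 = -780

-780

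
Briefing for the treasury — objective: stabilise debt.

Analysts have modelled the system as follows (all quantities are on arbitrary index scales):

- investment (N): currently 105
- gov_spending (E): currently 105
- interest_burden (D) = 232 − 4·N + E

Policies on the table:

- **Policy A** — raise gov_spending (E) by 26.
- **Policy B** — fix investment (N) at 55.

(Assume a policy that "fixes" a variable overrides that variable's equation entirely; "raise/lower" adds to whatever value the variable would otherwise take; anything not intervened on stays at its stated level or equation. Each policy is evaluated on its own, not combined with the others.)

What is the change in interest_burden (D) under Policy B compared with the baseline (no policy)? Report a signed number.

200

Baseline:
  N = 105
  E = 105
  D = 232 − 4·105 + 105 = -83
Policy B (N := 55):
  N = 55
  E = 105
  D = 232 − 4·55 + 105 = 117
Change in D: 117 − (-83) = 200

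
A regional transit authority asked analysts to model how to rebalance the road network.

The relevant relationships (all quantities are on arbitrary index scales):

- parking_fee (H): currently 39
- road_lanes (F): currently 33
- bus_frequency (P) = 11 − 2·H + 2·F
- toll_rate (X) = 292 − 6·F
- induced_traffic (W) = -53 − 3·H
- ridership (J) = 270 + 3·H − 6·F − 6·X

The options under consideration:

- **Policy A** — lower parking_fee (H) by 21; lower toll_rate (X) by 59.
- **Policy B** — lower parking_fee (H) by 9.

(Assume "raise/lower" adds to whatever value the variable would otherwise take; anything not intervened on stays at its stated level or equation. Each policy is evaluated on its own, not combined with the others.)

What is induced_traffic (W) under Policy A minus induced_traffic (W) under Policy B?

Policy A (H − 21, X − 59):
  H = 39 − 21 = 18
  W = -53 − 3·18 = -107
Policy B (H − 9):
  H = 39 − 9 = 30
  W = -53 − 3·30 = -143
W: -107 − (-143) = 36

36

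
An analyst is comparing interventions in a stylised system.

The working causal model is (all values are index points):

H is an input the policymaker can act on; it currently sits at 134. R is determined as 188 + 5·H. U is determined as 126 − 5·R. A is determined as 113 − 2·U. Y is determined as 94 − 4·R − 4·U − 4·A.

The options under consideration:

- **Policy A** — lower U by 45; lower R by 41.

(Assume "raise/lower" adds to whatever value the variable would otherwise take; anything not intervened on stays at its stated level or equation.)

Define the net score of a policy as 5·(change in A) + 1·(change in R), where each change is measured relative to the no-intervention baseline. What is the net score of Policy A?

-1641

Baseline:
  H = 134
  R = 188 + 5·134 = 858
  U = 126 − 5·858 = -4164
  A = 113 − 2·(-4164) = 8441
Policy A (U − 45, R − 41):
  H = 134
  R = 188 + 5·134 (−41 from intervention) = 817
  U = 126 − 5·817 (−45 from intervention) = -4004
  A = 113 − 2·(-4004) = 8121
ΔA = 8121 − 8441 = -320; ΔR = 817 − 858 = -41
Score = 5·(-320) + 1·(-41) = -1641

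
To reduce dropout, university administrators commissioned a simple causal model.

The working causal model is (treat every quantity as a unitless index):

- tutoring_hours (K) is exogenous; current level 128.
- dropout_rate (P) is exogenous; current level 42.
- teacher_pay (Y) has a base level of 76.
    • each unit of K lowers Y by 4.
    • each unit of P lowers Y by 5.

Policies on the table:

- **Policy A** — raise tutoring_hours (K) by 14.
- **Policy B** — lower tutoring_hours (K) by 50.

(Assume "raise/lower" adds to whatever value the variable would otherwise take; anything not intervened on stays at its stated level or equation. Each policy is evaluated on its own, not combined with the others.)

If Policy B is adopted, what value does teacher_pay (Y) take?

Policy B (K − 50):
  K = 128 − 50 = 78
  P = 42
  Y = 76 − 4·78 − 5·42 = -446

-446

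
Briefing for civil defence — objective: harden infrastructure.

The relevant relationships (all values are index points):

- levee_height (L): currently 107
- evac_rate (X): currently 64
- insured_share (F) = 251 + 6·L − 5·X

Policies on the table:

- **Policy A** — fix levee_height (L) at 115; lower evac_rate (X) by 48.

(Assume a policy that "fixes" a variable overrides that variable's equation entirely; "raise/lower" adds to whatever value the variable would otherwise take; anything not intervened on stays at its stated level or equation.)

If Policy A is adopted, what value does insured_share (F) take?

Policy A (L := 115, X − 48):
  L = 115
  X = 64 − 48 = 16
  F = 251 + 6·115 − 5·16 = 861

861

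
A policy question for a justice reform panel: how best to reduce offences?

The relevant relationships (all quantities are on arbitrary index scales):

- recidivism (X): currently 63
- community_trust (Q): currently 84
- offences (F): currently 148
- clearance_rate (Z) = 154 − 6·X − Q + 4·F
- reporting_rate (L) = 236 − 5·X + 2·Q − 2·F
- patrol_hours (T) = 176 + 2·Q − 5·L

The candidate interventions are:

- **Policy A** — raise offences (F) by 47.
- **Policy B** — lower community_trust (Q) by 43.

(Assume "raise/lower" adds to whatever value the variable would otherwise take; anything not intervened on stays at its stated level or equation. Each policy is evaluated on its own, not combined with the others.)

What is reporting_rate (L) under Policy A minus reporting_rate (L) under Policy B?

-8

Policy A (F + 47):
  X = 63
  Q = 84
  F = 148 + 47 = 195
  L = 236 − 5·63 + 2·84 − 2·195 = -301
Policy B (Q − 43):
  X = 63
  Q = 84 − 43 = 41
  F = 148
  L = 236 − 5·63 + 2·41 − 2·148 = -293
L: -301 − (-293) = -8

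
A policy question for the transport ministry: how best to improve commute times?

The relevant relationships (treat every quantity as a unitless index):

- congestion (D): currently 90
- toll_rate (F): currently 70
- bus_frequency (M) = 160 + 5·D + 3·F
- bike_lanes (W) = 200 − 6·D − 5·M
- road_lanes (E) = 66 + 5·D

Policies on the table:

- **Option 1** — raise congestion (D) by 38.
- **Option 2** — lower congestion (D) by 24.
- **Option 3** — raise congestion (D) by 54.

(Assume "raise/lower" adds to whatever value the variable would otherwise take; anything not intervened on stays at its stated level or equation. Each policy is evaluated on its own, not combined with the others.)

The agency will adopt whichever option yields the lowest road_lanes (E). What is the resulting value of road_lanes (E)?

396

Option 1 (D + 38):
  D = 90 + 38 = 128
  E = 66 + 5·128 = 706
Option 2 (D − 24):
  D = 90 − 24 = 66
  E = 66 + 5·66 = 396
Option 3 (D + 54):
  D = 90 + 54 = 144
  E = 66 + 5·144 = 786
Comparing — Option 1: E=706, Option 2: E=396, Option 3: E=786. Lowest is 396 (Option 2).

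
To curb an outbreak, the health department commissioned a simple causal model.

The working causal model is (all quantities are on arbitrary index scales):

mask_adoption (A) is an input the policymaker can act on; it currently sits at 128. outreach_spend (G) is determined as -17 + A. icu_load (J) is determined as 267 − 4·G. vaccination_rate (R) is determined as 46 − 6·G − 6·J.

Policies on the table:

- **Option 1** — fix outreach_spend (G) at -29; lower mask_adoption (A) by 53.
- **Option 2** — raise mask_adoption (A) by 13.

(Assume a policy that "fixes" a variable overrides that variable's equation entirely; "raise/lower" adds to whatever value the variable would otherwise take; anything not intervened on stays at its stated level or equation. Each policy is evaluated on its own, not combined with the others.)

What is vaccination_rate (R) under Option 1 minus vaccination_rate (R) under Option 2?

Option 1 (G := -29, A − 53):
  A = 128 − 53 = 75
  G = -29
  J = 267 − 4·(-29) = 383
  R = 46 − 6·(-29) − 6·383 = -2078
Option 2 (A + 13):
  A = 128 + 13 = 141
  G = -17 + 141 = 124
  J = 267 − 4·124 = -229
  R = 46 − 6·124 − 6·(-229) = 676
R: -2078 − 676 = -2754

-2754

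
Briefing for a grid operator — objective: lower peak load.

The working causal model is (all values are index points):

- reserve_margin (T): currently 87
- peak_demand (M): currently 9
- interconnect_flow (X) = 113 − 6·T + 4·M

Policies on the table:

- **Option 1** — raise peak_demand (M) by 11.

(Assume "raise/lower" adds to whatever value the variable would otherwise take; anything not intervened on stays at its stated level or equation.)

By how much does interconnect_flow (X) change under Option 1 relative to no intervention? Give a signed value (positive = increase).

Baseline:
  T = 87
  M = 9
  X = 113 − 6·87 + 4·9 = -373
Option 1 (M + 11):
  T = 87
  M = 9 + 11 = 20
  X = 113 − 6·87 + 4·20 = -329
Change in X: -329 − (-373) = 44

44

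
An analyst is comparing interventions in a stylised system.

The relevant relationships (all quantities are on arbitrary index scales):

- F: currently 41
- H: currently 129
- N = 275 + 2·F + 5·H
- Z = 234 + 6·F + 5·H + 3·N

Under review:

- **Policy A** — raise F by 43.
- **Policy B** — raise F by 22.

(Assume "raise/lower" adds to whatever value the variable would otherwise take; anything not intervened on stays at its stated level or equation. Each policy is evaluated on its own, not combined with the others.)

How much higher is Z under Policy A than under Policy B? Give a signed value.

252

Policy A (F + 43):
  F = 41 + 43 = 84
  H = 129
  N = 275 + 2·84 + 5·129 = 1088
  Z = 234 + 6·84 + 5·129 + 3·1088 = 4647
Policy B (F + 22):
  F = 41 + 22 = 63
  H = 129
  N = 275 + 2·63 + 5·129 = 1046
  Z = 234 + 6·63 + 5·129 + 3·1046 = 4395
Z: 4647 − 4395 = 252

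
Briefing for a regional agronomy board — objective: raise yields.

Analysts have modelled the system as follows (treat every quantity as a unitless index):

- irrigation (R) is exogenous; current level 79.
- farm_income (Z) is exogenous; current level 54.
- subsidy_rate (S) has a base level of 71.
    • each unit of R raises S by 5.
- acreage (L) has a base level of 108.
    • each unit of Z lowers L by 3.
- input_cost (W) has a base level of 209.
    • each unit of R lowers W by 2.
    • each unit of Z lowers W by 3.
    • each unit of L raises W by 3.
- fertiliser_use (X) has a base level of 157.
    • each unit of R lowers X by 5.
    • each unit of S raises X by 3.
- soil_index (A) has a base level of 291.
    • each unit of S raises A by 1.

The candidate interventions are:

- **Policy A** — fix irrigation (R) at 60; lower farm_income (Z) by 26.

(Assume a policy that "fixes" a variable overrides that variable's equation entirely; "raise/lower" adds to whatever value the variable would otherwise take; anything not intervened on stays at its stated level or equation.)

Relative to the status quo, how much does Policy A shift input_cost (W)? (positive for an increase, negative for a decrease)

Baseline:
  R = 79
  Z = 54
  L = 108 − 3·54 = -54
  W = 209 − 2·79 − 3·54 + 3·(-54) = -273
Policy A (R := 60, Z − 26):
  R = 60
  Z = 54 − 26 = 28
  L = 108 − 3·28 = 24
  W = 209 − 2·60 − 3·28 + 3·24 = 77
Change in W: 77 − (-273) = 350

350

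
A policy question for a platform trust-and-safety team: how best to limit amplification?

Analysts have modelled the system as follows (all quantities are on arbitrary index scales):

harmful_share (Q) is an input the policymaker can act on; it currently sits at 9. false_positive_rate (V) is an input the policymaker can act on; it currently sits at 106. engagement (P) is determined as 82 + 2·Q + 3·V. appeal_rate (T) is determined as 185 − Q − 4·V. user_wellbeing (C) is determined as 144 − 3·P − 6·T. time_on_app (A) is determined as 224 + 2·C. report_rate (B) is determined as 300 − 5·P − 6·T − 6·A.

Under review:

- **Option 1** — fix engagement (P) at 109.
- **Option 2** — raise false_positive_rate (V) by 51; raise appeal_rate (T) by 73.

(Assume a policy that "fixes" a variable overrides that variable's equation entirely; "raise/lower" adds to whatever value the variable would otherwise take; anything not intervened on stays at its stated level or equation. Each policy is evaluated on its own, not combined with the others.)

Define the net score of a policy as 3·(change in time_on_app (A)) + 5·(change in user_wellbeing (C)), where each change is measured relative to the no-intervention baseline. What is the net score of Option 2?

3597

Baseline:
  Q = 9
  V = 106
  P = 82 + 2·9 + 3·106 = 418
  T = 185 − 9 − 4·106 = -248
  C = 144 − 3·418 − 6·(-248) = 378
  A = 224 + 2·378 = 980
Option 2 (V + 51, T + 73):
  Q = 9
  V = 106 + 51 = 157
  P = 82 + 2·9 + 3·157 = 571
  T = 185 − 9 − 4·157 (+73 from intervention) = -379
  C = 144 − 3·571 − 6·(-379) = 705
  A = 224 + 2·705 = 1634
ΔA = 1634 − 980 = 654; ΔC = 705 − 378 = 327
Score = 3·654 + 5·327 = 3597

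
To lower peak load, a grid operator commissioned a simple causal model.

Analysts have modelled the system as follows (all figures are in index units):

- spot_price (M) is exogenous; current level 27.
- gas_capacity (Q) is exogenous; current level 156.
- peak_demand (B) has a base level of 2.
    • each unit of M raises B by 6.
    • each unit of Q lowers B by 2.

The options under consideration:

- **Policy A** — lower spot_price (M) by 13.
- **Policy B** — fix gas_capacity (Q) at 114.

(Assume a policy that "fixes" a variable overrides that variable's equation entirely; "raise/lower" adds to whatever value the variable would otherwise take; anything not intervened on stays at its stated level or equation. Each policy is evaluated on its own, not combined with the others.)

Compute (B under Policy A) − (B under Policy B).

Policy A (M − 13):
  M = 27 − 13 = 14
  Q = 156
  B = 2 + 6·14 − 2·156 = -226
Policy B (Q := 114):
  M = 27
  Q = 114
  B = 2 + 6·27 − 2·114 = -64
B: -226 − (-64) = -162

-162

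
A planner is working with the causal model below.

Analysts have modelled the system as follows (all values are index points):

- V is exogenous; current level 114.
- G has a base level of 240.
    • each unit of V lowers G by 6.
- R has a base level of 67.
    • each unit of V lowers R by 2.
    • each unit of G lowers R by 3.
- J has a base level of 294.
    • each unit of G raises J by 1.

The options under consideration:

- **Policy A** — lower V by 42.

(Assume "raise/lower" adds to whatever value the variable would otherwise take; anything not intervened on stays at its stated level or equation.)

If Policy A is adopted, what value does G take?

Policy A (V − 42):
  V = 114 − 42 = 72
  G = 240 − 6·72 = -192

-192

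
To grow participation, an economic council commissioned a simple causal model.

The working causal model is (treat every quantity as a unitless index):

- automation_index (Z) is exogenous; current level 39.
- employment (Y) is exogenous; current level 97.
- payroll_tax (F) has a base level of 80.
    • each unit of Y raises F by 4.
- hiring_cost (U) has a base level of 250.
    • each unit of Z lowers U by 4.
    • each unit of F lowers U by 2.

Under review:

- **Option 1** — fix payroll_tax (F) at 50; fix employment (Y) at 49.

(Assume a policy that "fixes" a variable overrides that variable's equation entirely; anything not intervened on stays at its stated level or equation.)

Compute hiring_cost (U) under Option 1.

-6

Option 1 (F := 50, Y := 49):
  Z = 39
  Y = 49
  F = 50
  U = 250 − 4·39 − 2·50 = -6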